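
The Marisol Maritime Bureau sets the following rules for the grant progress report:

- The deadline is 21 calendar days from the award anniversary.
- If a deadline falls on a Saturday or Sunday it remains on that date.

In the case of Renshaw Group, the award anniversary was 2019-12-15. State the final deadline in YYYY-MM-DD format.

21 calendar days after 2019-12-15 is 2020-01-05.
2020-01-05 is a Sunday; no weekend or holiday adjustment applies.
Final deadline: 2020-01-05.

2020-01-05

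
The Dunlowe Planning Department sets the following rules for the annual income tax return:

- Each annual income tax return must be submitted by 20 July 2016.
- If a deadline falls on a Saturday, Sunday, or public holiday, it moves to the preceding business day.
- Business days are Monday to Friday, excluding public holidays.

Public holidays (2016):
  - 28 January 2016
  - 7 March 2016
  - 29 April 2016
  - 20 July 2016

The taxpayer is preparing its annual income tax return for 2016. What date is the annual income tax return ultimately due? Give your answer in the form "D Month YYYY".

19 July 2016

The stated deadline is 20 July 2016.
Because 20 July 2016 is a listed holiday, the deadline becomes 19 July 2016 (Tuesday).
So the filing is due 19 July 2016.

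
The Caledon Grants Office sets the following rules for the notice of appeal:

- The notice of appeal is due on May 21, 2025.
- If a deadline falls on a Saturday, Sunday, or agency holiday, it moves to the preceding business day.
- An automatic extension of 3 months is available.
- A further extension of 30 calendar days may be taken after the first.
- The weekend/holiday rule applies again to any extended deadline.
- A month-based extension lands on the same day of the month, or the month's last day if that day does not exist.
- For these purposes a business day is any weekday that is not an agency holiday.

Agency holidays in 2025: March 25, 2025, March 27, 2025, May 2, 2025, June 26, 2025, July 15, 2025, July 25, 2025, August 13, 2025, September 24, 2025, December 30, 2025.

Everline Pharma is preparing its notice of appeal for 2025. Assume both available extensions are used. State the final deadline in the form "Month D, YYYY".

Start from the fixed due date, May 21, 2025.
May 21, 2025 is a Wednesday and not a listed holiday, so it stands.
Add 3 months to May 21, 2025: August 21, 2025.
August 21, 2025 is a Thursday and not a listed holiday, so it stands.
Add the 30 calendar-day extension to August 21, 2025: September 20, 2025.
September 20, 2025 falls on a Saturday. Rolling to the preceding business day gives September 19, 2025, a Friday.
So the filing is due September 19, 2025.

September 19, 2025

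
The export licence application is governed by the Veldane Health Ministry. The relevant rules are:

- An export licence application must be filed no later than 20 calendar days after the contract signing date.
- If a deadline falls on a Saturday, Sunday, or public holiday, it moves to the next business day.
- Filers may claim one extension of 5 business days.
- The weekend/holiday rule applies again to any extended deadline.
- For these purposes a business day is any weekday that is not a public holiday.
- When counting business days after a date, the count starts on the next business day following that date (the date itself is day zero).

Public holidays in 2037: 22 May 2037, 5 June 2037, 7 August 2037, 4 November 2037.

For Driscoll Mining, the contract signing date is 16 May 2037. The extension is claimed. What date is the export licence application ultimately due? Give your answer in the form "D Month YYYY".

15 June 2037

Trigger date 16 May 2037 + 20 calendar days = 5 June 2037.
5 June 2037 falls on a listed holiday. Rolling to the next business day gives 8 June 2037, a Monday.
Counting 5 further business days from 8 June 2037 reaches 15 June 2037.
15 June 2037 is a Monday and not a listed holiday, so it stands.
The final due date is 15 June 2037.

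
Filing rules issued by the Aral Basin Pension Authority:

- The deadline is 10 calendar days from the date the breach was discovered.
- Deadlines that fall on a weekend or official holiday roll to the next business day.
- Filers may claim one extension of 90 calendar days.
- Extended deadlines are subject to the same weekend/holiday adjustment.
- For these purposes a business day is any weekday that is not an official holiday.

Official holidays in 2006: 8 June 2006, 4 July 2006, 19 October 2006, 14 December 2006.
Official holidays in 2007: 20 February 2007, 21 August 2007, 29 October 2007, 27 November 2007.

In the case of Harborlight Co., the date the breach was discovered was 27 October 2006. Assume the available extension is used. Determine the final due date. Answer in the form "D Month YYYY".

5 February 2007

Adding 10 calendar days to 27 October 2006 gives 6 November 2006.
6 November 2006 is a Monday and not a listed holiday, so it stands.
With the 90-day extension, 6 November 2006 becomes 4 February 2007.
4 February 2007 is a Sunday, so it moves to the next business day, 5 February 2007 (Monday).
Final deadline: 5 February 2007.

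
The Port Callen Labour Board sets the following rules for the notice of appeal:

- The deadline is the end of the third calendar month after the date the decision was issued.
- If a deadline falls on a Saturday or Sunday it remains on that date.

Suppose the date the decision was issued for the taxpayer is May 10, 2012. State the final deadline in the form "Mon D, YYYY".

Aug 31, 2012

3 months after May 10, 2012 falls in August 2012; the last day of that month is Aug 31, 2012.
Aug 31, 2012 falls on a Friday. The rules make no weekend/holiday allowance, so it remains Aug 31, 2012.
Final deadline: Aug 31, 2012.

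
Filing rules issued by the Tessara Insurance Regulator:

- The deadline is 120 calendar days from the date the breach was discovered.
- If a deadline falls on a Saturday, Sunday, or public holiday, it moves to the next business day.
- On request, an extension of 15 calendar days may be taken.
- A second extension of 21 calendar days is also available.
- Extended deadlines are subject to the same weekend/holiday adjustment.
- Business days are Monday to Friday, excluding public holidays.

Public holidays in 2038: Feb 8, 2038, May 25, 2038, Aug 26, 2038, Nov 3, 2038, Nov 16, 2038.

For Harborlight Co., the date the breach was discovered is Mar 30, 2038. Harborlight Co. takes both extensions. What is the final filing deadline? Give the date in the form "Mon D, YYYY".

120 calendar days after Mar 30, 2038 is Jul 28, 2038.
Jul 28, 2038 (Wednesday) is already a business day.
With the 15-day extension, Jul 28, 2038 becomes Aug 12, 2038.
Aug 12, 2038 is a Thursday and not a listed holiday, so it stands.
Add the 21 calendar-day extension to Aug 12, 2038: Sep 2, 2038.
Sep 2, 2038 falls on a Thursday, which is a business day, so no adjustment is needed.
Deadline: Sep 2, 2038.

Sep 2, 2038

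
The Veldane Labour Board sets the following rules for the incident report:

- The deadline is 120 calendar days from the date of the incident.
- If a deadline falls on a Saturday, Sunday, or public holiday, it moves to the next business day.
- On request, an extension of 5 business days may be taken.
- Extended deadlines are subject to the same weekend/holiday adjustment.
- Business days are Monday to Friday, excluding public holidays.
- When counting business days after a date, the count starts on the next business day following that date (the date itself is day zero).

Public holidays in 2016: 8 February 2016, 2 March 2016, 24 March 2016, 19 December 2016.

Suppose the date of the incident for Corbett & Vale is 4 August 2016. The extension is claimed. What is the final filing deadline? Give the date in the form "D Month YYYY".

From 4 August 2016, 120 calendar days later is 2 December 2016.
Since 2 December 2016 is a Friday and not a holiday, the date is unchanged.
Counting 5 further business days from 2 December 2016 reaches 9 December 2016.
9 December 2016 is a Friday and not a listed holiday, so it stands.
Final deadline: 9 December 2016.

9 December 2016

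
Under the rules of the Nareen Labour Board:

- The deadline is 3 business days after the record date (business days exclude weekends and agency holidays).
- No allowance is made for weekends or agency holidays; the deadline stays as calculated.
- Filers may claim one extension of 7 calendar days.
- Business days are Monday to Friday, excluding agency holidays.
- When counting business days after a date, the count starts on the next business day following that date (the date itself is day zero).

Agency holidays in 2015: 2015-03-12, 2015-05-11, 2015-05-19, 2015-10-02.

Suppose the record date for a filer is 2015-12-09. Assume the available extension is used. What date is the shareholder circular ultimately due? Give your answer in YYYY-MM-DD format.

2015-12-21

Counting 3 business days after 2015-12-09 (skipping weekends and listed holidays) reaches 2015-12-14.
2015-12-14 falls on a Monday. The rules make no weekend/holiday allowance, so it remains 2015-12-14.
The 7-calendar-day extension moves the deadline from 2015-12-14 to 2015-12-21.
2015-12-21 falls on a Monday. The rules make no weekend/holiday allowance, so it remains 2015-12-21.
The final due date is 2015-12-21.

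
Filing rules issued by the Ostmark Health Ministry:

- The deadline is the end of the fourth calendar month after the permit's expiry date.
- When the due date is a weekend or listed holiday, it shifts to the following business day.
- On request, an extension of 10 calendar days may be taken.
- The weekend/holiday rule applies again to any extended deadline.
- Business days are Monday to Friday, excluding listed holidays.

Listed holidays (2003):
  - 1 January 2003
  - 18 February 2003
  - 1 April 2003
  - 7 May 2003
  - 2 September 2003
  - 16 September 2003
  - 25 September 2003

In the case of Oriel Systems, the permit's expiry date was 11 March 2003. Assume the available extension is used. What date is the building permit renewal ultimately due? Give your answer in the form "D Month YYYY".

11 August 2003

The fourth month after 11 March 2003 is July 2003, whose last day is 31 July 2003.
31 July 2003 (Thursday) is already a business day.
The 10-calendar-day extension moves the deadline from 31 July 2003 to 10 August 2003.
10 August 2003 is a Sunday; the next business day is 11 August 2003 (Monday).
Final deadline: 11 August 2003.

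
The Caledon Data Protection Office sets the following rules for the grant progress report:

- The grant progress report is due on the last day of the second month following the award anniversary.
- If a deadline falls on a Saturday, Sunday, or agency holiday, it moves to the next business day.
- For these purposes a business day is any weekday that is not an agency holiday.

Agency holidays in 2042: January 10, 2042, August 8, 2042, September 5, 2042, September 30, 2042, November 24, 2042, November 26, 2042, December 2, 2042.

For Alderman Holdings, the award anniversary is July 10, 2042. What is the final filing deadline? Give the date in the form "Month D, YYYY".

October 1, 2042

2 months after July 10, 2042 is September 2042; that month ends on September 30, 2042.
September 30, 2042 falls on a listed holiday. Rolling to the next business day gives October 1, 2042, a Wednesday.
Deadline: October 1, 2042.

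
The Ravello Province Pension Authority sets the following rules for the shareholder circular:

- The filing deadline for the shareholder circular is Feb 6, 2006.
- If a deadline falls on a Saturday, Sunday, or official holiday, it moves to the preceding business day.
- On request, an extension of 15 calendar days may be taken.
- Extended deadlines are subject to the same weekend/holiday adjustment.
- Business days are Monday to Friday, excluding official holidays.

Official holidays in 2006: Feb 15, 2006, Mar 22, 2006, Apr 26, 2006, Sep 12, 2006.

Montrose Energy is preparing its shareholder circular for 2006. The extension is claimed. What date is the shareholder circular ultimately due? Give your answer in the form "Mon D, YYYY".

Feb 21, 2006

The statutory due date is Feb 6, 2006.
Feb 6, 2006 is a Monday and not a listed holiday, so it stands.
The 15-calendar-day extension moves the deadline from Feb 6, 2006 to Feb 21, 2006.
Feb 21, 2006 falls on a Tuesday, which is a business day, so no adjustment is needed.
The final due date is Feb 21, 2006.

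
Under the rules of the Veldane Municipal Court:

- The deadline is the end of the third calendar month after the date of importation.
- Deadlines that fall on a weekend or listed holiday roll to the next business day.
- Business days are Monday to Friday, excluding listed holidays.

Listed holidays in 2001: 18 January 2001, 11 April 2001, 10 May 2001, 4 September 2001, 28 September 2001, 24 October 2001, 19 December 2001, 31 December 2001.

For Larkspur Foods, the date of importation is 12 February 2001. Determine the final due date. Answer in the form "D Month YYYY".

3 months after 12 February 2001 falls in May 2001; the last day of that month is 31 May 2001.
Since 31 May 2001 is a Thursday and not a holiday, the date is unchanged.
The final due date is 31 May 2001.

31 May 2001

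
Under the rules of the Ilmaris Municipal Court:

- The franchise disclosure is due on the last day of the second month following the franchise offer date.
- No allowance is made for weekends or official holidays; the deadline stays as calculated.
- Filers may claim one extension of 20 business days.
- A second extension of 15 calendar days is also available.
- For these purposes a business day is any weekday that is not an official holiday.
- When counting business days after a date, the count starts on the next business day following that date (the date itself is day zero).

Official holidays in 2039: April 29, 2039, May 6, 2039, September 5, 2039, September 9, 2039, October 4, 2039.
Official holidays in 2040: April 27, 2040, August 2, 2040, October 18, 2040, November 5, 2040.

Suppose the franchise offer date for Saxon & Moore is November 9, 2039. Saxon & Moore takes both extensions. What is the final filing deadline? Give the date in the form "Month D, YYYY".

March 14, 2040

2 months after November 9, 2039 falls in January 2040; the last day of that month is January 31, 2040.
January 31, 2040 is a Tuesday; no weekend or holiday adjustment applies.
Counting 20 further business days from January 31, 2040 reaches February 28, 2040.
February 28, 2040 is a Tuesday; no weekend or holiday adjustment applies.
Applying the 15-calendar-day extension: February 28, 2040 + 15 days = March 14, 2040.
March 14, 2040 is a Wednesday; no weekend or holiday adjustment applies.
So the filing is due March 14, 2040.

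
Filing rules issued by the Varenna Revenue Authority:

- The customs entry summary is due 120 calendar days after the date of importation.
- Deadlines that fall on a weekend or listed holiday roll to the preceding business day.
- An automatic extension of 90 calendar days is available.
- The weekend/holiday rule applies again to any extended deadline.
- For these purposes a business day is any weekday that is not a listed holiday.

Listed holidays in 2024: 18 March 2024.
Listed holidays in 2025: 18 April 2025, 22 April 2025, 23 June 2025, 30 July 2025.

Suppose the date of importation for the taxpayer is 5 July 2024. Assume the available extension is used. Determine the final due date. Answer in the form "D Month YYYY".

Adding 120 calendar days to 5 July 2024 gives 2 November 2024.
Because 2 November 2024 is a Saturday, the deadline becomes 1 November 2024 (Friday).
Add the 90 calendar-day extension to 1 November 2024: 30 January 2025.
30 January 2025 falls on a Thursday, which is a business day, so no adjustment is needed.
The final due date is 30 January 2025.

30 January 2025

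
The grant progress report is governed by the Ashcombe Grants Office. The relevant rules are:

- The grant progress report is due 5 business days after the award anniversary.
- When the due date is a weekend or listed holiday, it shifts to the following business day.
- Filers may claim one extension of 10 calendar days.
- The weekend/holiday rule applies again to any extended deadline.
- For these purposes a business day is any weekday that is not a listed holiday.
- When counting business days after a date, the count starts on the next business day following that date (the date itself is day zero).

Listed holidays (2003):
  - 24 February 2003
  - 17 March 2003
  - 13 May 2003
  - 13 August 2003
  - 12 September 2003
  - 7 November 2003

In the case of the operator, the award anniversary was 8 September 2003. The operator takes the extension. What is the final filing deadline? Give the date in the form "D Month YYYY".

Counting 5 business days after 8 September 2003 (skipping weekends and listed holidays) reaches 16 September 2003.
16 September 2003 (Tuesday) is already a business day.
Add the 10 calendar-day extension to 16 September 2003: 26 September 2003.
26 September 2003 (Friday) is already a business day.
Deadline: 26 September 2003.

26 September 2003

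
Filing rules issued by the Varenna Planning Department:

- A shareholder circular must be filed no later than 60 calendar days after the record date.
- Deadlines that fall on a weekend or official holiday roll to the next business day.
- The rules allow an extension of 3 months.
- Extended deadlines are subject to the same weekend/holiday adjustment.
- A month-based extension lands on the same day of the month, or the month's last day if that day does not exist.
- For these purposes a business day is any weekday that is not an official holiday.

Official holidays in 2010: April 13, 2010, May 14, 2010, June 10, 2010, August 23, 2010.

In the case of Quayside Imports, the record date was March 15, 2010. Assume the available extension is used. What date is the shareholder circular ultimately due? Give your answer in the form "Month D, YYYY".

Trigger date March 15, 2010 + 60 calendar days = May 14, 2010.
May 14, 2010 falls on a listed holiday. Rolling to the next business day gives May 17, 2010, a Monday.
Add 3 months to May 17, 2010: August 17, 2010.
August 17, 2010 is a Tuesday and not a listed holiday, so it stands.
Final deadline: August 17, 2010.

August 17, 2010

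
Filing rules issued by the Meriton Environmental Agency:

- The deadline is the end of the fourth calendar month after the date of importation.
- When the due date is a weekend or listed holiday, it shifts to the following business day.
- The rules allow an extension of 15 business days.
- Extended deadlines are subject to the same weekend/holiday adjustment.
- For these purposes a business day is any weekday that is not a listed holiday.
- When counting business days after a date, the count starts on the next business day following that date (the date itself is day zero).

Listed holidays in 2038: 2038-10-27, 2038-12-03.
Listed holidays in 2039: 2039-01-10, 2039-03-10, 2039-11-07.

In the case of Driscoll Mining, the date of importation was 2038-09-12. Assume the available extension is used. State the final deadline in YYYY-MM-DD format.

4 months after 2038-09-12 is January 2039; that month ends on 2039-01-31.
2039-01-31 (Monday) is already a business day.
Applying the 15-business-day extension: 15 business days after 2039-01-31 is 2039-02-21.
2039-02-21 is a Monday and not a listed holiday, so it stands.
Final deadline: 2039-02-21.

2039-02-21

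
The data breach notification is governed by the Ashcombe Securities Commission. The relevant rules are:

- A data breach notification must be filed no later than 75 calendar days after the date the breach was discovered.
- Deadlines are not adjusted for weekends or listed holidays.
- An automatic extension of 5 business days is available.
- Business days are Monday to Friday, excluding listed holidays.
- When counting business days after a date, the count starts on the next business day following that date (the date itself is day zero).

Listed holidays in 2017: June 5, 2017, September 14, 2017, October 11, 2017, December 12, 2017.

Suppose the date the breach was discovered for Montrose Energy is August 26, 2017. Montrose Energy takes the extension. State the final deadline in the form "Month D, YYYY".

Adding 75 calendar days to August 26, 2017 gives November 9, 2017.
November 9, 2017 is a Thursday; no weekend or holiday adjustment applies.
The 5-business-day extension runs from November 9, 2017 to November 16, 2017.
No adjustment is made for weekends or holidays, so November 16, 2017 stands.
The final due date is November 16, 2017.

November 16, 2017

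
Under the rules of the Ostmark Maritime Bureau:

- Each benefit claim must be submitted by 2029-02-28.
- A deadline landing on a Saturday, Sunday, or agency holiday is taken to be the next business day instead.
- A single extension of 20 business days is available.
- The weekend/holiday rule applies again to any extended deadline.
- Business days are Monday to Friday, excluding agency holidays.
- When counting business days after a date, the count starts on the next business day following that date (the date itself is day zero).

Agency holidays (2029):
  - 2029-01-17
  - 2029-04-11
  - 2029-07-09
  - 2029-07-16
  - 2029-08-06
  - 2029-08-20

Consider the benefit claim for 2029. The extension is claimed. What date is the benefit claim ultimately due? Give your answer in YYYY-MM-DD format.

The stated deadline is 2029-02-28.
2029-02-28 is a Wednesday and not a listed holiday, so it stands.
Counting 20 further business days from 2029-02-28 reaches 2029-03-28.
2029-03-28 (Wednesday) is already a business day.
Final deadline: 2029-03-28.

2029-03-28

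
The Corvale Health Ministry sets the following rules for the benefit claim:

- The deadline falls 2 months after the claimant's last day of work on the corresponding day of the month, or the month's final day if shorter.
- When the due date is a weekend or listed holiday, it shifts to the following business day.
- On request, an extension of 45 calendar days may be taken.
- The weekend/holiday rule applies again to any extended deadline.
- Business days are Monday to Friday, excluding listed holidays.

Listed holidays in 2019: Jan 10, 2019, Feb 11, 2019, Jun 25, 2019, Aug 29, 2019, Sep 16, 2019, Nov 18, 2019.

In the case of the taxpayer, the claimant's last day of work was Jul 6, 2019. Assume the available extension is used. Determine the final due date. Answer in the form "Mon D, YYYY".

2 months from Jul 6, 2019 is Sep 6, 2019.
Sep 6, 2019 is a Friday and not a listed holiday, so it stands.
Applying the 45-calendar-day extension: Sep 6, 2019 + 45 days = Oct 21, 2019.
Since Oct 21, 2019 is a Monday and not a holiday, the date is unchanged.
Final deadline: Oct 21, 2019.

Oct 21, 2019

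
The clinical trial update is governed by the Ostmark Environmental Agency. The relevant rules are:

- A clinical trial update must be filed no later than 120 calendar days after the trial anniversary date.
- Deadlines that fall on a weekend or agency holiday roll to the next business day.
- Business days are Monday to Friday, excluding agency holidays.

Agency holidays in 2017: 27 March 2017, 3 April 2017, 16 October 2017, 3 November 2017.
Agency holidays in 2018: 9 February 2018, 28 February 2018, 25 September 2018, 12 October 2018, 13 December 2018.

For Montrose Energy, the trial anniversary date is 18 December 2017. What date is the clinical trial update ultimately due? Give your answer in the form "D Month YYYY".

17 April 2018

Trigger date 18 December 2017 + 120 calendar days = 17 April 2018.
17 April 2018 (Tuesday) is already a business day.
Final deadline: 17 April 2018.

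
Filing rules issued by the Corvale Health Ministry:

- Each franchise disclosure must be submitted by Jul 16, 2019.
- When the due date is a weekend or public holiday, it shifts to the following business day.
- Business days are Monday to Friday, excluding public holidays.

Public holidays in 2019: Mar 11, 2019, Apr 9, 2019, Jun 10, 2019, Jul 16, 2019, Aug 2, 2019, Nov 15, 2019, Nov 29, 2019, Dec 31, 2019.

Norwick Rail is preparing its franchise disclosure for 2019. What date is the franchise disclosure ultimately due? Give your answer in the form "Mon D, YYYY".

Start from the fixed due date, Jul 16, 2019.
Jul 16, 2019 is a listed holiday; the next business day is Jul 17, 2019 (Wednesday).
Final deadline: Jul 17, 2019.

Jul 17, 2019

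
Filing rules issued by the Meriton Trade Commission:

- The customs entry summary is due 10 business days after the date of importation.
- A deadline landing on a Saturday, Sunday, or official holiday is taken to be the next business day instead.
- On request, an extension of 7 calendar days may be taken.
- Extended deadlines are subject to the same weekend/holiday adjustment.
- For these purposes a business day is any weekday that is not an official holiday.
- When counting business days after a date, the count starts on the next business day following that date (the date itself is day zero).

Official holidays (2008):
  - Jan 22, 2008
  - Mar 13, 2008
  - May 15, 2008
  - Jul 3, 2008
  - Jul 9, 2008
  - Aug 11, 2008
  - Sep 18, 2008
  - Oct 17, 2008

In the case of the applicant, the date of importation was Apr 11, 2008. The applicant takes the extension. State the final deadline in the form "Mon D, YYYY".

May 2, 2008

Starting the day after Apr 11, 2008 and counting 10 business days lands on Apr 25, 2008.
Apr 25, 2008 falls on a Friday, which is a business day, so no adjustment is needed.
Applying the 7-calendar-day extension: Apr 25, 2008 + 7 days = May 2, 2008.
Since May 2, 2008 is a Friday and not a holiday, the date is unchanged.
Final deadline: May 2, 2008.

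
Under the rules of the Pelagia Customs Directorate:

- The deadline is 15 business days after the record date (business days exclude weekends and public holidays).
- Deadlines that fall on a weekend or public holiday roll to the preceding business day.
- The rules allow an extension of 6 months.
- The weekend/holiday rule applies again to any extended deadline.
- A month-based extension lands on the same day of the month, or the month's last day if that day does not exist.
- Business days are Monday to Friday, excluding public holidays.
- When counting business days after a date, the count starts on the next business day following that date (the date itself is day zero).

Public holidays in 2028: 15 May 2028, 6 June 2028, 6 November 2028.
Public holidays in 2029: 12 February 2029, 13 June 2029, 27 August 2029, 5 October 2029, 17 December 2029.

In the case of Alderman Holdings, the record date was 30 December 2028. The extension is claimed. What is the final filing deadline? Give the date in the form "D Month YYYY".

15 business days after 30 December 2028, excluding weekends and holidays, is 19 January 2029.
19 January 2029 falls on a Friday, which is a business day, so no adjustment is needed.
The 6 months extension carries 19 January 2029 to 19 July 2029.
19 July 2029 is a Thursday and not a listed holiday, so it stands.
So the filing is due 19 July 2029.

19 July 2029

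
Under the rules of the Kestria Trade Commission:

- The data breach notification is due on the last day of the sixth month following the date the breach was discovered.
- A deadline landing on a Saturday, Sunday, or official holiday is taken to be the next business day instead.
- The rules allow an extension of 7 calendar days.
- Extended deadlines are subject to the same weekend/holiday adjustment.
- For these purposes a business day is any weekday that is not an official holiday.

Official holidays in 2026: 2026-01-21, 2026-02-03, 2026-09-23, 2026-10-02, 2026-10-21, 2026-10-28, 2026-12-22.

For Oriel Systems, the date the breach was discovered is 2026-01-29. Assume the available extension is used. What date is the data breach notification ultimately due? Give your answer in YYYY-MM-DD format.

2026-08-07

The sixth month after 2026-01-29 is July 2026, whose last day is 2026-07-31.
Since 2026-07-31 is a Friday and not a holiday, the date is unchanged.
Add the 7 calendar-day extension to 2026-07-31: 2026-08-07.
Since 2026-08-07 is a Friday and not a holiday, the date is unchanged.
So the filing is due 2026-08-07.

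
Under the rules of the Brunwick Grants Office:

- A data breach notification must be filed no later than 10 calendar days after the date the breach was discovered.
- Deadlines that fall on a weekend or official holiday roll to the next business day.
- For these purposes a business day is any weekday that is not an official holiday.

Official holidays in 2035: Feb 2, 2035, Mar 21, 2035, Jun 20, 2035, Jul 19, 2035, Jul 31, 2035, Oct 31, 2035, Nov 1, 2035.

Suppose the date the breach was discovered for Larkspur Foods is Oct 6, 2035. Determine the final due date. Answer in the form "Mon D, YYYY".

Oct 16, 2035

10 calendar days after Oct 6, 2035 is Oct 16, 2035.
Since Oct 16, 2035 is a Tuesday and not a holiday, the date is unchanged.
Final deadline: Oct 16, 2035.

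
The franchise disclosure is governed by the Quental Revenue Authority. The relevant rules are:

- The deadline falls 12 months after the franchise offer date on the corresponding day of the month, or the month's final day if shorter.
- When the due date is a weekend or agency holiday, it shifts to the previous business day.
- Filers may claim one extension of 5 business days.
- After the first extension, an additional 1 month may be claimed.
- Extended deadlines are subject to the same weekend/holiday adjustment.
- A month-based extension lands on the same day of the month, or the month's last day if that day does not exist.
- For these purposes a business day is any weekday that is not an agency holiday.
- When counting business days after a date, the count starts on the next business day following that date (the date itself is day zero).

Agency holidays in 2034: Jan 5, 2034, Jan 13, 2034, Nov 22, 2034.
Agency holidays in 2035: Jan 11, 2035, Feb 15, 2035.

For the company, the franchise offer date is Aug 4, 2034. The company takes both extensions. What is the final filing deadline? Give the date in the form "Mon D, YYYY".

12 months from Aug 4, 2034 is Aug 4, 2035.
Because Aug 4, 2035 is a Saturday, the deadline becomes Aug 3, 2035 (Friday).
Counting 5 further business days from Aug 3, 2035 reaches Aug 10, 2035.
Aug 10, 2035 is a Friday and not a listed holiday, so it stands.
Add 1 month to Aug 10, 2035: Sep 10, 2035.
Sep 10, 2035 falls on a Monday, which is a business day, so no adjustment is needed.
So the filing is due Sep 10, 2035.

Sep 10, 2035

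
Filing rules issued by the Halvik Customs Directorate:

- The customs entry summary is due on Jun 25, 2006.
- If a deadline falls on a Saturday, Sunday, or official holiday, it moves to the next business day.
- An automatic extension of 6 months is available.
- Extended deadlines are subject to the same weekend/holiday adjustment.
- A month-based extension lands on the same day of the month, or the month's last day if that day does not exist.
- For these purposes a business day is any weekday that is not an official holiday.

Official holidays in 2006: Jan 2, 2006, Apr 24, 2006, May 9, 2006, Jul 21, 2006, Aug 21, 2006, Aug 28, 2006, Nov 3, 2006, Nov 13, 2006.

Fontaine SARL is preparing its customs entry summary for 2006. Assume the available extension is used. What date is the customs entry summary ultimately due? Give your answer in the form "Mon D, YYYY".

Dec 26, 2006

Start from the fixed due date, Jun 25, 2006.
Jun 25, 2006 is a Sunday, so it moves to the next business day, Jun 26, 2006 (Monday).
Applying the 6 months extension: 6 months after Jun 26, 2006 is Dec 26, 2006.
Dec 26, 2006 is a Tuesday and not a listed holiday, so it stands.
Final deadline: Dec 26, 2006.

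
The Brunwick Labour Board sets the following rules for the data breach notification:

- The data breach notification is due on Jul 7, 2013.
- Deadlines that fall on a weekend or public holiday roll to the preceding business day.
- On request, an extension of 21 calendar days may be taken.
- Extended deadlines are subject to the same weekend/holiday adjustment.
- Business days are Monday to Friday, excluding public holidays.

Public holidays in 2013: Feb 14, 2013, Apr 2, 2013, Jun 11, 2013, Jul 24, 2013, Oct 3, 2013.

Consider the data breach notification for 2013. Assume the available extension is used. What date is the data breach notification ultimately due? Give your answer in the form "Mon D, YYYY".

Start from the fixed due date, Jul 7, 2013.
Jul 7, 2013 is a Sunday, so it moves to the preceding business day, Jul 5, 2013 (Friday).
With the 21-day extension, Jul 5, 2013 becomes Jul 26, 2013.
Since Jul 26, 2013 is a Friday and not a holiday, the date is unchanged.
So the filing is due Jul 26, 2013.

Jul 26, 2013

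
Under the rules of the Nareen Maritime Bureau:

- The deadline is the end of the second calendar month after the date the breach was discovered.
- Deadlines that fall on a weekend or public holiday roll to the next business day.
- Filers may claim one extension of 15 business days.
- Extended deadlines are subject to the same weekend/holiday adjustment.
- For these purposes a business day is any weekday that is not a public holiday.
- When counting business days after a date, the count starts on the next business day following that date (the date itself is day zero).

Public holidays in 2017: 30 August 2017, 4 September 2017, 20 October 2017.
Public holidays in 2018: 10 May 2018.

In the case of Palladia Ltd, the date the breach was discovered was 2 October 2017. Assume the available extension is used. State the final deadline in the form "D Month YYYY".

2 months after 2 October 2017 is December 2017; that month ends on 31 December 2017.
Because 31 December 2017 is a Sunday, the deadline becomes 1 January 2018 (Monday).
The 15-business-day extension runs from 1 January 2018 to 22 January 2018.
22 January 2018 (Monday) is already a business day.
Final deadline: 22 January 2018.

22 January 2018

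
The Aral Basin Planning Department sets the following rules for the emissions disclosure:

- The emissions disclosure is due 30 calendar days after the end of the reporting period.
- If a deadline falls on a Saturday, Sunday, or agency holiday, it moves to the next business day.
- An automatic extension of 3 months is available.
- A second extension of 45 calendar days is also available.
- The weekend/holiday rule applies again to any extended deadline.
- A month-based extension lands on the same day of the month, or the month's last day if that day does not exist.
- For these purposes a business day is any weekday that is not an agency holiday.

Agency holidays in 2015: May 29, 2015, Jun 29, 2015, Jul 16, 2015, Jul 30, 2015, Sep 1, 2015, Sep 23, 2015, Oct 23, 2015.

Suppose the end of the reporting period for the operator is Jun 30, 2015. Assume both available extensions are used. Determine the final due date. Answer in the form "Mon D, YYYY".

Dec 17, 2015

From Jun 30, 2015, 30 calendar days later is Jul 30, 2015.
Because Jul 30, 2015 is a listed holiday, the deadline becomes Jul 31, 2015 (Friday).
Add 3 months to Jul 31, 2015: Oct 31, 2015.
Oct 31, 2015 falls on a Saturday. Rolling to the next business day gives Nov 2, 2015, a Monday.
Add the 45 calendar-day extension to Nov 2, 2015: Dec 17, 2015.
Since Dec 17, 2015 is a Thursday and not a holiday, the date is unchanged.
So the filing is due Dec 17, 2015.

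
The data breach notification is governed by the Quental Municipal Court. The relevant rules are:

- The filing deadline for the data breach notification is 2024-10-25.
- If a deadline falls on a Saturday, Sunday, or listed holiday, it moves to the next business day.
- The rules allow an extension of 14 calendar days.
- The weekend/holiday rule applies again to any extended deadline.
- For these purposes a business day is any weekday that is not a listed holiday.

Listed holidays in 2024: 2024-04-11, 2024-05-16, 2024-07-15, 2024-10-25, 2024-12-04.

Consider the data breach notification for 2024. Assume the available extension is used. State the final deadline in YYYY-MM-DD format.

Start from the fixed due date, 2024-10-25.
2024-10-25 is a listed holiday, so it moves to the next business day, 2024-10-28 (Monday).
The 14-calendar-day extension moves the deadline from 2024-10-28 to 2024-11-11.
2024-11-11 falls on a Monday, which is a business day, so no adjustment is needed.
So the filing is due 2024-11-11.

2024-11-11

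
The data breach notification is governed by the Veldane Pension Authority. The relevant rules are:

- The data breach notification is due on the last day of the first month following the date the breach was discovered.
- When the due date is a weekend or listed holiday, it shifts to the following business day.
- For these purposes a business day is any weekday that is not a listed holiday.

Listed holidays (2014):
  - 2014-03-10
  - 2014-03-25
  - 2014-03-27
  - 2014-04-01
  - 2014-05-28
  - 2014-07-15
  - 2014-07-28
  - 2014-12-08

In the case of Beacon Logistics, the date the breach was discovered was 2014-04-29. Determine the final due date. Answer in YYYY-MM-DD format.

1 month after 2014-04-29 falls in May 2014; the last day of that month is 2014-05-31.
2014-05-31 is a Saturday; the next business day is 2014-06-02 (Monday).
Deadline: 2014-06-02.

2014-06-02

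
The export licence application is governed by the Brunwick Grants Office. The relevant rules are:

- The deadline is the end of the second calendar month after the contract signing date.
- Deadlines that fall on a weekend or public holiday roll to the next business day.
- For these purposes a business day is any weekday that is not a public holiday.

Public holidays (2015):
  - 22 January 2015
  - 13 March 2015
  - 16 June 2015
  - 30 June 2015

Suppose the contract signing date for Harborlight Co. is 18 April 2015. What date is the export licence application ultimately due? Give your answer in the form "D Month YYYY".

1 July 2015

2 months after 18 April 2015 falls in June 2015; the last day of that month is 30 June 2015.
30 June 2015 is a listed holiday, so it moves to the next business day, 1 July 2015 (Wednesday).
Final deadline: 1 July 2015.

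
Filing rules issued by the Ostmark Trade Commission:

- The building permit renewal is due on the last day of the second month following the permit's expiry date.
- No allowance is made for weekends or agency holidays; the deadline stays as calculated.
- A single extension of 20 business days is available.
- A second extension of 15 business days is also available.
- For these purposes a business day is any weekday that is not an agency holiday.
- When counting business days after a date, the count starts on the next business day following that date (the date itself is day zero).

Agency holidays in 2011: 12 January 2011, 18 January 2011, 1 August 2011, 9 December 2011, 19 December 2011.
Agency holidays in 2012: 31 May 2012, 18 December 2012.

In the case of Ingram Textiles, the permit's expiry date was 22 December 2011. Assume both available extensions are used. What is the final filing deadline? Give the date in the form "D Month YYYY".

18 April 2012

The second month after 22 December 2011 is February 2012, whose last day is 29 February 2012.
No adjustment is made for weekends or holidays, so 29 February 2012 stands.
The 20-business-day extension runs from 29 February 2012 to 28 March 2012.
28 March 2012 falls on a Wednesday. The rules make no weekend/holiday allowance, so it remains 28 March 2012.
The 15-business-day extension runs from 28 March 2012 to 18 April 2012.
18 April 2012 is a Wednesday; no weekend or holiday adjustment applies.
Final deadline: 18 April 2012.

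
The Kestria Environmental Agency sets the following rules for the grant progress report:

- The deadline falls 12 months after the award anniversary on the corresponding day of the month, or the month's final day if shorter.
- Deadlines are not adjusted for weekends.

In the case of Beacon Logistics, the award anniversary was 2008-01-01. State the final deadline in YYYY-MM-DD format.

12 months after 2008-01-01, on the same day of the month, is 2009-01-01.
No adjustment is made for weekends or holidays, so 2009-01-01 stands.
Final deadline: 2009-01-01.

2009-01-01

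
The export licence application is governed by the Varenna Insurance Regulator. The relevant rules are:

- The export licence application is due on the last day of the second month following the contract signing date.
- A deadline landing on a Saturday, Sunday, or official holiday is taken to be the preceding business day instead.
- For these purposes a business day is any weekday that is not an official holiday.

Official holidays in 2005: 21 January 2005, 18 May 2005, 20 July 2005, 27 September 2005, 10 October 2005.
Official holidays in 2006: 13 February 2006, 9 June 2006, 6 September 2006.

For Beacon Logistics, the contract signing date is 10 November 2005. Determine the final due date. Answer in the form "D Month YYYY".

The second month after 10 November 2005 is January 2006, whose last day is 31 January 2006.
Since 31 January 2006 is a Tuesday and not a holiday, the date is unchanged.
The final due date is 31 January 2006.

31 January 2006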